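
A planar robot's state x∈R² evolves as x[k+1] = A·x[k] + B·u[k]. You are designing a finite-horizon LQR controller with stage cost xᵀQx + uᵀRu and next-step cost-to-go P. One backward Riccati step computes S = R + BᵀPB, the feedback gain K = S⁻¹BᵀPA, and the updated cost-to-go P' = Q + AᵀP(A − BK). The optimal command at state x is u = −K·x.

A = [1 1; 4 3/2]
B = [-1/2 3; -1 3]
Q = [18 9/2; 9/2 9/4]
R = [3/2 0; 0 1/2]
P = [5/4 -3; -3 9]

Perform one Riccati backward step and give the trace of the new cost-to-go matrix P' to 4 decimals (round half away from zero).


26.0151

BᵀP = [2.3750 -7.5000; -5.2500 18.0000]
S = R + BᵀPB = [3/2 0; 0 1/2] + [6.3125 -15.3750; -15.3750 38.2500] = [7.8125 -15.3750; -15.3750 38.7500]
BᵀPA = [-27.6250 -8.8750; 66.7500 21.7500]
K = S⁻¹·BᵀPA = [-0.6660 -0.1432; 1.4583 0.5045]
A−BK = [-3.7080 -0.5850; -1.0410 -0.1566]
AᵀP(A−BK) = [5.5082 1.1206; 1.1206 0.2568]
P' = Q + AᵀP(A−BK) = [23.5082 5.6206; 5.6206 2.5068]
tr(P') = 26.0151


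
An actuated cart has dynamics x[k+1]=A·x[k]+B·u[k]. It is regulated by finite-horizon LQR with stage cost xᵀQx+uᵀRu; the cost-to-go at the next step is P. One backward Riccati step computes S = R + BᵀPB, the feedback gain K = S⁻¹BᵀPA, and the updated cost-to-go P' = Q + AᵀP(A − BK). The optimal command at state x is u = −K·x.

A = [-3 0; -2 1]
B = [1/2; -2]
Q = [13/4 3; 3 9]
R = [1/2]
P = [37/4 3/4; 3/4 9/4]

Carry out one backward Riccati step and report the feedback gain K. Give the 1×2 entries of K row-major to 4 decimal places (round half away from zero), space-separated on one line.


BᵀP = [3.1250 -4.1250]
S = R + BᵀPB = [1/2] + [9.8125] = [10.3125]
BᵀPA = [-1.1250 -4.1250]
K = S⁻¹·BᵀPA = [-0.1091 -0.4000]
A−BK = [-2.9455 0.2000; -2.2182 0.2000]
AᵀP(A−BK) = [101.1273 -7.2000; -7.2000 0.6000]
P' = Q + AᵀP(A−BK) = [104.3773 -4.2000; -4.2000 9.6000]
tr(P') = 113.9773

-0.1091 -0.4000


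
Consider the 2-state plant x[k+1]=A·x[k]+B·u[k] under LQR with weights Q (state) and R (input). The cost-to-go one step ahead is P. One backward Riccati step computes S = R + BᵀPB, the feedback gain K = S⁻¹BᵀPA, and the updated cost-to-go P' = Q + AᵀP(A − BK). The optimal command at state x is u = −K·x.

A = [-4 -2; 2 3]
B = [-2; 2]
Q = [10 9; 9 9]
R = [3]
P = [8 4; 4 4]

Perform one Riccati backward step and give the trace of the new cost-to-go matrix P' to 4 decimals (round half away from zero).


51.6316

BᵀP = [-8.0000 0.0000]
S = R + BᵀPB = [3] + [16.0000] = [19.0000]
BᵀPA = [32.0000 16.0000]
K = S⁻¹·BᵀPA = [1.6842 0.8421]
A−BK = [-0.6316 -0.3158; -1.3684 1.3158]
AᵀP(A−BK) = [26.1053 -2.9474; -2.9474 6.5263]
P' = Q + AᵀP(A−BK) = [36.1053 6.0526; 6.0526 15.5263]
tr(P') = 51.6316


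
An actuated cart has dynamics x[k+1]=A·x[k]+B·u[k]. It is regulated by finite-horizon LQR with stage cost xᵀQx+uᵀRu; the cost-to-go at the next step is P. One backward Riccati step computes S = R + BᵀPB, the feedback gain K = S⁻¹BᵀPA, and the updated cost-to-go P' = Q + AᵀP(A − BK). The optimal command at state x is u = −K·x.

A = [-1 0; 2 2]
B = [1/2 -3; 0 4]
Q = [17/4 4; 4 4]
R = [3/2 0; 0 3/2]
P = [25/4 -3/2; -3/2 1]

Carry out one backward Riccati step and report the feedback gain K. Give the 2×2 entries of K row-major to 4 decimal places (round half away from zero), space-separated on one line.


BᵀP = [3.1250 -0.7500; -24.7500 8.5000]
S = R + BᵀPB = [3/2 0; 0 3/2] + [1.5625 -12.3750; -12.3750 108.2500] = [3.0625 -12.3750; -12.3750 109.7500]
BᵀPA = [-4.6250 -1.5000; 41.7500 17.0000]
K = S⁻¹·BᵀPA = [0.0495 0.2500; 0.3860 0.1831]
A−BK = [0.1332 0.4243; 0.4560 1.2676]
AᵀP(A−BK) = [0.3638 0.5124; 0.5124 1.2625]
P' = Q + AᵀP(A−BK) = [4.6138 4.5124; 4.5124 5.2625]
tr(P') = 9.8763

0.0495 0.2500 0.3860 0.1831


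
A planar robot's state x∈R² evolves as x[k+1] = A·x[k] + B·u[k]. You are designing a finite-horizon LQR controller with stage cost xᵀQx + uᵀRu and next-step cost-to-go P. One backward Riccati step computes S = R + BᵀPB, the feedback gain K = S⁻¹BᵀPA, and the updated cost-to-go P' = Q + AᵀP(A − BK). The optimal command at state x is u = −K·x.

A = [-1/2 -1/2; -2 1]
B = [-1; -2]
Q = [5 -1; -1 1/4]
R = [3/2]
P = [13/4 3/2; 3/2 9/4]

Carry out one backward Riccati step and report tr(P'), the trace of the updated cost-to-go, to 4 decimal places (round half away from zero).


7.6234

BᵀP = [-6.2500 -6.0000]
S = R + BᵀPB = [3/2] + [18.2500] = [19.7500]
BᵀPA = [15.1250 -2.8750]
K = S⁻¹·BᵀPA = [0.7658 -0.1456]
A−BK = [0.2658 -0.6456; -0.4684 0.7089]
AᵀP(A−BK) = [1.2294 -0.7358; -0.7358 1.1440]
P' = Q + AᵀP(A−BK) = [6.2294 -1.7358; -1.7358 1.3940]
tr(P') = 7.6234


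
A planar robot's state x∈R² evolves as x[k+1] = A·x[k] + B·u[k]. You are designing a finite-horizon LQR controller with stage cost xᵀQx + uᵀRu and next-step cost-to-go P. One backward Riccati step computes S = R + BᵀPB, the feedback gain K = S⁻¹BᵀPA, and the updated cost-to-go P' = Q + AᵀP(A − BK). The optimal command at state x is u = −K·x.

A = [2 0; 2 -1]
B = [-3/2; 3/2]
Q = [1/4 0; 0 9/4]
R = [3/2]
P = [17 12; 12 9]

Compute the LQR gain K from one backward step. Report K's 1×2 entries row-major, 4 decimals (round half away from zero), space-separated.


-4.0000 0.7500

BᵀP = [-7.5000 -4.5000]
S = R + BᵀPB = [3/2] + [4.5000] = [6.0000]
BᵀPA = [-24.0000 4.5000]
K = S⁻¹·BᵀPA = [-4.0000 0.7500]
A−BK = [-4.0000 1.1250; 8.0000 -2.1250]
AᵀP(A−BK) = [104.0000 -24.0000; -24.0000 5.6250]
P' = Q + AᵀP(A−BK) = [104.2500 -24.0000; -24.0000 7.8750]
tr(P') = 112.1250


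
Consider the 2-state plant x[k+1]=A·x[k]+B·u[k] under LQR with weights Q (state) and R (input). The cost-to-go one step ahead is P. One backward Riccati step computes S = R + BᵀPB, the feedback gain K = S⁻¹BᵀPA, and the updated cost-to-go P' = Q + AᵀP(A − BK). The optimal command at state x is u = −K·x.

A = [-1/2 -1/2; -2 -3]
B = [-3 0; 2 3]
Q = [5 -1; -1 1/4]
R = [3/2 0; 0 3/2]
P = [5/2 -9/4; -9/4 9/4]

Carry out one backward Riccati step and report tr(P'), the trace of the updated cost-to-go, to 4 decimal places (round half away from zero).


6.2915

BᵀP = [-12.0000 11.2500; -6.7500 6.7500]
S = R + BᵀPB = [3/2 0; 0 3/2] + [58.5000 33.7500; 33.7500 20.2500] = [60.0000 33.7500; 33.7500 21.7500]
BᵀPA = [-16.5000 -27.7500; -10.1250 -16.8750]
K = S⁻¹·BᵀPA = [-0.1034 -0.2051; -0.3051 -0.4576]
A−BK = [-0.8102 -1.1153; -0.8780 -1.2169]
AᵀP(A−BK) = [0.3301 0.4826; 0.4826 0.7114]
P' = Q + AᵀP(A−BK) = [5.3301 -0.5174; -0.5174 0.9614]
tr(P') = 6.2915


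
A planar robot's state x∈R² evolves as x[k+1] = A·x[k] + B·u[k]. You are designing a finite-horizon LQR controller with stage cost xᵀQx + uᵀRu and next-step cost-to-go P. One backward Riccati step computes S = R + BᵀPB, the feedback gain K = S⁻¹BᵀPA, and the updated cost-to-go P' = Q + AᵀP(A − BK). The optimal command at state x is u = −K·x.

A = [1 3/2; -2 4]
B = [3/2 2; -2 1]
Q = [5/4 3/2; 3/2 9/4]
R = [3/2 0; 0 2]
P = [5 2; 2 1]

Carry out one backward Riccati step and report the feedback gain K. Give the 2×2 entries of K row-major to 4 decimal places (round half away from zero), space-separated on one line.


BᵀP = [3.5000 1.0000; 12.0000 5.0000]
S = R + BᵀPB = [3/2 0; 0 2] + [3.2500 8.0000; 8.0000 29.0000] = [4.7500 8.0000; 8.0000 31.0000]
BᵀPA = [1.5000 9.2500; 2.0000 38.0000]
K = S⁻¹·BᵀPA = [0.3664 -0.2072; -0.0300 1.2793]
A−BK = [0.5105 -0.7477; -1.2372 2.3063]
AᵀP(A−BK) = [0.5105 -0.7477; -0.7477 4.5541]
P' = Q + AᵀP(A−BK) = [1.7605 0.7523; 0.7523 6.8041]
tr(P') = 8.5646

0.3664 -0.2072 -0.0300 1.2793


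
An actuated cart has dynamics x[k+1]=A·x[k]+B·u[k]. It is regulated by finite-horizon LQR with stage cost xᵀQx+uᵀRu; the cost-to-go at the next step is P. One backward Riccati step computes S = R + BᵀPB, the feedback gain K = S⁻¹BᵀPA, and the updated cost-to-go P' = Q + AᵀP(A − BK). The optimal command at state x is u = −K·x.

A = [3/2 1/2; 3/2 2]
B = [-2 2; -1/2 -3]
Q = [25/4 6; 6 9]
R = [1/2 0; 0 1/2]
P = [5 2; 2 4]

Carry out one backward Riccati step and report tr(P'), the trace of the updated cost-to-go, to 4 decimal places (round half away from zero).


BᵀP = [-11.0000 -6.0000; 4.0000 -8.0000]
S = R + BᵀPB = [1/2 0; 0 1/2] + [25.0000 -4.0000; -4.0000 32.0000] = [25.5000 -4.0000; -4.0000 32.5000]
BᵀPA = [-25.5000 -17.5000; -6.0000 -14.0000]
K = S⁻¹·BᵀPA = [-1.0492 -0.7687; -0.3137 -0.5254]
A−BK = [0.0291 0.0134; 0.0341 0.0395]
AᵀP(A−BK) = [0.6125 0.4962; 0.4962 0.4427]
P' = Q + AᵀP(A−BK) = [6.8625 6.4962; 6.4962 9.4427]
tr(P') = 16.3052

16.3052


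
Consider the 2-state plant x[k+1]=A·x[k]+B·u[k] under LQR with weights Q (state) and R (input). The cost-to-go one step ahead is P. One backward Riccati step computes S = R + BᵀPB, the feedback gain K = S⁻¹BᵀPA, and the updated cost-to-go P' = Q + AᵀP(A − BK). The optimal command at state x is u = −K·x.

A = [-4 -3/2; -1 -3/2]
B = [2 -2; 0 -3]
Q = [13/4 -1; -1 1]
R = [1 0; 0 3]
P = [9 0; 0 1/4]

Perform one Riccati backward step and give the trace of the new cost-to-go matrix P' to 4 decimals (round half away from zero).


7.7809

BᵀP = [18.0000 0.0000; -18.0000 -0.7500]
S = R + BᵀPB = [1 0; 0 3] + [36.0000 -36.0000; -36.0000 38.2500] = [37.0000 -36.0000; -36.0000 41.2500]
BᵀPA = [-72.0000 -27.0000; 72.7500 28.1250]
K = S⁻¹·BᵀPA = [-1.5244 -0.4397; 0.4332 0.2980]
A−BK = [-0.0847 -0.0244; 0.2997 -0.6059]
AᵀP(A−BK) = [2.9739 1.0309; 1.0309 0.5570]
P' = Q + AᵀP(A−BK) = [6.2239 0.0309; 0.0309 1.5570]
tr(P') = 7.7809


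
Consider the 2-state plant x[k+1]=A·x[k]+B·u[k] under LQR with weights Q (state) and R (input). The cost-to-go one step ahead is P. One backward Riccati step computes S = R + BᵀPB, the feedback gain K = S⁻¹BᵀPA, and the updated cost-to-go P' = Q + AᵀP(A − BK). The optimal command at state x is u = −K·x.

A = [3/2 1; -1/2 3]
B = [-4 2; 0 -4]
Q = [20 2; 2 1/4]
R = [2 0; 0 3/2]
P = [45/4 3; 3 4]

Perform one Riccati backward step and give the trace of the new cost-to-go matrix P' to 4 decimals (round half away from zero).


22.0452

BᵀP = [-45.0000 -12.0000; 10.5000 -10.0000]
S = R + BᵀPB = [2 0; 0 3/2] + [180.0000 -42.0000; -42.0000 61.0000] = [182.0000 -42.0000; -42.0000 62.5000]
BᵀPA = [-61.5000 -81.0000; 20.7500 -19.5000]
K = S⁻¹·BᵀPA = [-0.3093 -0.6120; 0.1242 -0.7232]
A−BK = [0.0146 -0.0014; -0.0033 0.1071]
AᵀP(A−BK) = [0.2166 0.2469; 0.2469 1.5786]
P' = Q + AᵀP(A−BK) = [20.2166 2.2469; 2.2469 1.8286]
tr(P') = 22.0452


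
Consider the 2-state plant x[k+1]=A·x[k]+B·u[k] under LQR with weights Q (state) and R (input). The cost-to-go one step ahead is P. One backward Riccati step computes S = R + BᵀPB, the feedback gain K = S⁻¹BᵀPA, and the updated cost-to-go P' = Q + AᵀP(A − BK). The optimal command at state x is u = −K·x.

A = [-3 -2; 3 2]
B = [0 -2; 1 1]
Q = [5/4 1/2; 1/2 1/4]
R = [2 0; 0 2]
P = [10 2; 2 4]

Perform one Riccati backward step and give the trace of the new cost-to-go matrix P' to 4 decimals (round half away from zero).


BᵀP = [2.0000 4.0000; -18.0000 0.0000]
S = R + BᵀPB = [2 0; 0 2] + [4.0000 0.0000; 0.0000 36.0000] = [6.0000 0.0000; 0.0000 38.0000]
BᵀPA = [6.0000 4.0000; 54.0000 36.0000]
K = S⁻¹·BᵀPA = [1.0000 0.6667; 1.4211 0.9474]
A−BK = [-0.1579 -0.1053; 0.5789 0.3860]
AᵀP(A−BK) = [7.2632 4.8421; 4.8421 3.2281]
P' = Q + AᵀP(A−BK) = [8.5132 5.3421; 5.3421 3.4781]
tr(P') = 11.9912

11.9912


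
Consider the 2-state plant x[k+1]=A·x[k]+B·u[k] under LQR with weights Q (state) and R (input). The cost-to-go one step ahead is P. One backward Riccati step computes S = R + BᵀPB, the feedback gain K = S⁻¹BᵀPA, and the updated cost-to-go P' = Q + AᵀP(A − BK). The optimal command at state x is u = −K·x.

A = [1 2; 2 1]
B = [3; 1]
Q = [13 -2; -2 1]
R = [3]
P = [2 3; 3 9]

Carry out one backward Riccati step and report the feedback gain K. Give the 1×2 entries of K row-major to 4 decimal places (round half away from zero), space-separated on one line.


BᵀP = [9.0000 18.0000]
S = R + BᵀPB = [3] + [45.0000] = [48.0000]
BᵀPA = [45.0000 36.0000]
K = S⁻¹·BᵀPA = [0.9375 0.7500]
A−BK = [-1.8125 -0.2500; 1.0625 0.2500]
AᵀP(A−BK) = [7.8125 3.2500; 3.2500 2.0000]
P' = Q + AᵀP(A−BK) = [20.8125 1.2500; 1.2500 3.0000]
tr(P') = 23.8125

0.9375 0.7500


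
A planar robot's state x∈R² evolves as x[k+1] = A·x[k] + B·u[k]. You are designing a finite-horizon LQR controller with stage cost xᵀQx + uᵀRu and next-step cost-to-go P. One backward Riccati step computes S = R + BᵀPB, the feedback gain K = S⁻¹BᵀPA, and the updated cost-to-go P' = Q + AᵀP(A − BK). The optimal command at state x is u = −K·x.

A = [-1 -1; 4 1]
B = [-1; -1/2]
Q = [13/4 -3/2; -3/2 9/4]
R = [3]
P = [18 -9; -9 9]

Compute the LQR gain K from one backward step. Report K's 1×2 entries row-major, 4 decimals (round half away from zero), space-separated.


BᵀP = [-13.5000 4.5000]
S = R + BᵀPB = [3] + [11.2500] = [14.2500]
BᵀPA = [31.5000 18.0000]
K = S⁻¹·BᵀPA = [2.2105 1.2632]
A−BK = [1.2105 0.2632; 5.1053 1.6316]
AᵀP(A−BK) = [164.3684 59.2105; 59.2105 22.2632]
P' = Q + AᵀP(A−BK) = [167.6184 57.7105; 57.7105 24.5132]
tr(P') = 192.1316

2.2105 1.2632


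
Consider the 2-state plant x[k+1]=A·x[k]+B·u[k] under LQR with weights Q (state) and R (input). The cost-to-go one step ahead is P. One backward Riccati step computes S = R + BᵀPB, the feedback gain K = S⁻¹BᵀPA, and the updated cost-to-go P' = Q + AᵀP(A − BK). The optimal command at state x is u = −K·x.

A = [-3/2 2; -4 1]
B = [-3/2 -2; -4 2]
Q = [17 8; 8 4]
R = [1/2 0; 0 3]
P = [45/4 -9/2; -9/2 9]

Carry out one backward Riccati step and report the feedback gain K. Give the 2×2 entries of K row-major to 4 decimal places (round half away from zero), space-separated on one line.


BᵀP = [1.1250 -29.2500; -31.5000 27.0000]
S = R + BᵀPB = [1/2 0; 0 3] + [115.3125 -60.7500; -60.7500 117.0000] = [115.8125 -60.7500; -60.7500 120.0000]
BᵀPA = [115.3125 -27.0000; -60.7500 -36.0000]
K = S⁻¹·BᵀPA = [0.9941 -0.5317; -0.0030 -0.5692]
A−BK = [-0.0148 0.0641; -0.0176 0.0116]
AᵀP(A−BK) = [0.4971 -0.2658; -0.2658 1.1540]
P' = Q + AᵀP(A−BK) = [17.4971 7.7342; 7.7342 5.1540]
tr(P') = 22.6511

0.9941 -0.5317 -0.0030 -0.5692


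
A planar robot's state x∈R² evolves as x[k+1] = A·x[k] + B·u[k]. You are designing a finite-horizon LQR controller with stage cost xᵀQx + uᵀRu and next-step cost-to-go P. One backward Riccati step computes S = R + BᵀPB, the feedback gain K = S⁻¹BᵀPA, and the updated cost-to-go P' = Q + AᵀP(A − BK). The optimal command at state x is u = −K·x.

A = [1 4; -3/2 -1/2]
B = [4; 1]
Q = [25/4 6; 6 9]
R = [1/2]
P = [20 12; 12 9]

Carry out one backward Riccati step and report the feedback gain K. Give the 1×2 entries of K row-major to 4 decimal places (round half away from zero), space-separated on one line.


0.0153 0.7979

BᵀP = [92.0000 57.0000]
S = R + BᵀPB = [1/2] + [425.0000] = [425.5000]
BᵀPA = [6.5000 339.5000]
K = S⁻¹·BᵀPA = [0.0153 0.7979]
A−BK = [0.9389 0.8085; -1.5153 -1.2979]
AᵀP(A−BK) = [4.1507 3.5637; 3.5637 3.3681]
P' = Q + AᵀP(A−BK) = [10.4007 9.5637; 9.5637 12.3681]
tr(P') = 22.7688


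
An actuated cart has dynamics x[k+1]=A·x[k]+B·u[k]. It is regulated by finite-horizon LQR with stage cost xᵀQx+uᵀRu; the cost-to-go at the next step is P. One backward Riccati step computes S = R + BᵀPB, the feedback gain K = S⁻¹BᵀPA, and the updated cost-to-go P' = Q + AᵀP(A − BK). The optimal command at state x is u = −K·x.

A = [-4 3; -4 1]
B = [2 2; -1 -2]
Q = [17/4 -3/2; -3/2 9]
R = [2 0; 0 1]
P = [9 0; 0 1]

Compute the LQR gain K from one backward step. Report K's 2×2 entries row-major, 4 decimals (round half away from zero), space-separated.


BᵀP = [18.0000 -1.0000; 18.0000 -2.0000]
S = R + BᵀPB = [2 0; 0 1] + [37.0000 38.0000; 38.0000 40.0000] = [39.0000 38.0000; 38.0000 41.0000]
BᵀPA = [-68.0000 53.0000; -64.0000 52.0000]
K = S⁻¹·BᵀPA = [-2.2968 1.2710; 0.5677 0.0903]
A−BK = [-0.5419 0.2774; -5.1613 2.4516]
AᵀP(A−BK) = [40.1548 -19.7935; -19.7935 9.9419]
P' = Q + AᵀP(A−BK) = [44.4048 -21.2935; -21.2935 18.9419]
tr(P') = 63.3468

-2.2968 1.2710 0.5677 0.0903


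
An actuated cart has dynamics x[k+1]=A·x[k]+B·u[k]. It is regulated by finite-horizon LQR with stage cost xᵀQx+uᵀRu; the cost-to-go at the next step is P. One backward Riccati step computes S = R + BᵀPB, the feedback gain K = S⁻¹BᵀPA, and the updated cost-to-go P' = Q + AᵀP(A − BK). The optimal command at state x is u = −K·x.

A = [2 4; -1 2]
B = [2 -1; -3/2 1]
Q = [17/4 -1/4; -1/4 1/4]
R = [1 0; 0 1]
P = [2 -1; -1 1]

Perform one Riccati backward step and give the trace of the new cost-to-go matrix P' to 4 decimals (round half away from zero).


12.1000

BᵀP = [5.5000 -3.5000; -3.0000 2.0000]
S = R + BᵀPB = [1 0; 0 1] + [16.2500 -9.0000; -9.0000 5.0000] = [17.2500 -9.0000; -9.0000 6.0000]
BᵀPA = [14.5000 15.0000; -8.0000 -8.0000]
K = S⁻¹·BᵀPA = [0.6667 0.8000; -0.3333 -0.1333]
A−BK = [0.3333 2.2667; 0.3333 3.3333]
AᵀP(A−BK) = [0.6667 1.3333; 1.3333 6.9333]
P' = Q + AᵀP(A−BK) = [4.9167 1.0833; 1.0833 7.1833]
tr(P') = 12.1000


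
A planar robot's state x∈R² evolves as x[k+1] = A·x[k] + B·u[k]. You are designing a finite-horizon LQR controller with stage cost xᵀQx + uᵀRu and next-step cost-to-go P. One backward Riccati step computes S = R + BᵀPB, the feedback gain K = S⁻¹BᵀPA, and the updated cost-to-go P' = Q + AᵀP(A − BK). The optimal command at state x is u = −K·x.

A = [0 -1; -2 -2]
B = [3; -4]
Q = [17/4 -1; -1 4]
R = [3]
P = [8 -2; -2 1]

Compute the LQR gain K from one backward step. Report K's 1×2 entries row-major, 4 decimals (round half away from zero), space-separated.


BᵀP = [32.0000 -10.0000]
S = R + BᵀPB = [3] + [136.0000] = [139.0000]
BᵀPA = [20.0000 -12.0000]
K = S⁻¹·BᵀPA = [0.1439 -0.0863]
A−BK = [-0.4317 -0.7410; -1.4245 -2.3453]
AᵀP(A−BK) = [1.1223 1.7266; 1.7266 2.9640]
P' = Q + AᵀP(A−BK) = [5.3723 0.7266; 0.7266 6.9640]
tr(P') = 12.3363

0.1439 -0.0863


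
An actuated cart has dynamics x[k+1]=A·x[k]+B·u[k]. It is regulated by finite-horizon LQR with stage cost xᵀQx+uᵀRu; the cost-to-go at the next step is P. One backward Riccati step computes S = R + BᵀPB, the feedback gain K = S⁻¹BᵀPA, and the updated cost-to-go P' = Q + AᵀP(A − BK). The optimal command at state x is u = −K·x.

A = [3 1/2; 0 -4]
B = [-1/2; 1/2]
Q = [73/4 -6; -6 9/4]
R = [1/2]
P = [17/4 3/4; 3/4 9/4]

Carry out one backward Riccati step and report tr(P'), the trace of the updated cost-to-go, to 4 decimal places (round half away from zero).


68.4821

BᵀP = [-1.7500 0.7500]
S = R + BᵀPB = [1/2] + [1.2500] = [1.7500]
BᵀPA = [-5.2500 -3.8750]
K = S⁻¹·BᵀPA = [-3.0000 -2.2143]
A−BK = [1.5000 -0.6071; 1.5000 -2.8929]
AᵀP(A−BK) = [22.5000 -14.2500; -14.2500 25.4821]
P' = Q + AᵀP(A−BK) = [40.7500 -20.2500; -20.2500 27.7321]
tr(P') = 68.4821


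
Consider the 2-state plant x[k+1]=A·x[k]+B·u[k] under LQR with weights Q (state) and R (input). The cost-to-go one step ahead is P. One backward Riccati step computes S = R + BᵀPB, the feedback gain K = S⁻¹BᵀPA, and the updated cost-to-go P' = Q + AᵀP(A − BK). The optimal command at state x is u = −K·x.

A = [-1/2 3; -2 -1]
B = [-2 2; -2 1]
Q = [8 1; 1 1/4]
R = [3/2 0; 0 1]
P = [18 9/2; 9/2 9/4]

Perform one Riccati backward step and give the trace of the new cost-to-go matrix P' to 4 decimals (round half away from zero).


BᵀP = [-45.0000 -13.5000; 40.5000 11.2500]
S = R + BᵀPB = [3/2 0; 0 1] + [117.0000 -103.5000; -103.5000 92.2500] = [118.5000 -103.5000; -103.5000 93.2500]
BᵀPA = [49.5000 -121.5000; -42.7500 110.2500]
K = S⁻¹·BᵀPA = [0.5660 0.2397; 0.1698 1.4484]
A−BK = [0.2925 0.5827; -1.0377 -1.9689]
AᵀP(A−BK) = [1.7406 2.8019; 2.8019 6.6926]
P' = Q + AᵀP(A−BK) = [9.7406 3.8019; 3.8019 6.9426]
tr(P') = 16.6831

16.6831


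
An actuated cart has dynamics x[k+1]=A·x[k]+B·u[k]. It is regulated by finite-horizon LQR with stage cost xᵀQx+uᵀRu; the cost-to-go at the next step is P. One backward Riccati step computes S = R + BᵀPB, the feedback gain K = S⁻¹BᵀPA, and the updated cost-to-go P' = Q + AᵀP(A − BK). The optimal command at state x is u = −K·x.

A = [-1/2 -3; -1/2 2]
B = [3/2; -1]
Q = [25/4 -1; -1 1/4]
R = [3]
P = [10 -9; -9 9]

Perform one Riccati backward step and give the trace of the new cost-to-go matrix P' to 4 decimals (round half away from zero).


18.1555

BᵀP = [24.0000 -22.5000]
S = R + BᵀPB = [3] + [58.5000] = [61.5000]
BᵀPA = [-0.7500 -117.0000]
K = S⁻¹·BᵀPA = [-0.0122 -1.9024]
A−BK = [-0.4817 -0.1463; -0.5122 0.0976]
AᵀP(A−BK) = [0.2409 0.0732; 0.0732 11.4146]
P' = Q + AᵀP(A−BK) = [6.4909 -0.9268; -0.9268 11.6646]
tr(P') = 18.1555


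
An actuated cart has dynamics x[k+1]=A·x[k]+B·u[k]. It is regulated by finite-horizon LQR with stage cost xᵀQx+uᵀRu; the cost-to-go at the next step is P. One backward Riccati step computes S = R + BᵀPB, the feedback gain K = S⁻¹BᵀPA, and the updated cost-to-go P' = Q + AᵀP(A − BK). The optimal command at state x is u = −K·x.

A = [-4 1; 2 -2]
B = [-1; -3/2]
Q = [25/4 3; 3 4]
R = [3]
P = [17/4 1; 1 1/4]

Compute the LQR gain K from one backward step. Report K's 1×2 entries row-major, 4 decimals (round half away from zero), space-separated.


1.8728 -0.2775

BᵀP = [-5.7500 -1.3750]
S = R + BᵀPB = [3] + [7.8125] = [10.8125]
BᵀPA = [20.2500 -3.0000]
K = S⁻¹·BᵀPA = [1.8728 -0.2775]
A−BK = [-2.1272 0.7225; 4.8092 -2.4162]
AᵀP(A−BK) = [15.0751 -2.3815; -2.3815 0.4176]
P' = Q + AᵀP(A−BK) = [21.3251 0.6185; 0.6185 4.4176]
tr(P') = 25.7428


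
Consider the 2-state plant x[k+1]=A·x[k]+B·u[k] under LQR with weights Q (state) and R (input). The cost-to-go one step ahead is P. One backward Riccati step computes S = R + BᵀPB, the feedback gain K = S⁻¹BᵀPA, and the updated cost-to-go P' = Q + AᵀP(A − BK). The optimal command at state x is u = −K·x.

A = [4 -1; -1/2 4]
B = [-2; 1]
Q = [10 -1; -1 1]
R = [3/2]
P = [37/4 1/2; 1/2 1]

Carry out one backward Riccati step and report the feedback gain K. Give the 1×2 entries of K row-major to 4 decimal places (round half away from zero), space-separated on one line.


BᵀP = [-18.0000 0.0000]
S = R + BᵀPB = [3/2] + [36.0000] = [37.5000]
BᵀPA = [-72.0000 18.0000]
K = S⁻¹·BᵀPA = [-1.9200 0.4800]
A−BK = [0.1600 -0.0400; 1.4200 3.5200]
AᵀP(A−BK) = [8.0100 3.8100; 3.8100 12.6100]
P' = Q + AᵀP(A−BK) = [18.0100 2.8100; 2.8100 13.6100]
tr(P') = 31.6200

-1.9200 0.4800


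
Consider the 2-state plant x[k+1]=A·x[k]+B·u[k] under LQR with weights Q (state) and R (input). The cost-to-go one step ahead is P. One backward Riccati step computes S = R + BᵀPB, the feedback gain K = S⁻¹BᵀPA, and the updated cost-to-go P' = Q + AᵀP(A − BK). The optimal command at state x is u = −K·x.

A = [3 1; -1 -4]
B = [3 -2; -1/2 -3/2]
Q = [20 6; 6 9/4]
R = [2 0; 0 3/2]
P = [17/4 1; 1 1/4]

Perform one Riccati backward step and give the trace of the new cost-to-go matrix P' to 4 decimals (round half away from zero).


BᵀP = [12.2500 2.8750; -10.0000 -2.3750]
S = R + BᵀPB = [2 0; 0 3/2] + [35.3125 -28.8125; -28.8125 23.5625] = [37.3125 -28.8125; -28.8125 25.0625]
BᵀPA = [33.8750 0.7500; -27.6250 -0.5000]
K = S⁻¹·BᵀPA = [0.5053 0.0418; -0.5214 0.0281]
A−BK = [0.4414 0.9308; -1.5294 -3.9369]
AᵀP(A−BK) = [0.9810 0.1104; 0.1104 0.2327]
P' = Q + AᵀP(A−BK) = [20.9810 6.1104; 6.1104 2.4827]
tr(P') = 23.4637

23.4637


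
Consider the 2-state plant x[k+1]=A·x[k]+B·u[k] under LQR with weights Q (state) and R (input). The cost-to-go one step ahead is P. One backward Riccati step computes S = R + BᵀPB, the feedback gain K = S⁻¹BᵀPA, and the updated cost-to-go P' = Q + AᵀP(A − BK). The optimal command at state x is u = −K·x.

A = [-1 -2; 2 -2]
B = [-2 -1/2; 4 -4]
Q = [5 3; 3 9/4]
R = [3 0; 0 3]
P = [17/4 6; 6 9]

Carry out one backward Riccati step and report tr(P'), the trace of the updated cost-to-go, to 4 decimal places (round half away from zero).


9.9490

BᵀP = [15.5000 24.0000; -26.1250 -39.0000]
S = R + BᵀPB = [3 0; 0 3] + [65.0000 -103.7500; -103.7500 169.0625] = [68.0000 -103.7500; -103.7500 172.0625]
BᵀPA = [32.5000 -79.0000; -51.8750 130.2500]
K = S⁻¹·BᵀPA = [0.2243 -0.0849; -0.1662 0.7058]
A−BK = [-0.6345 -1.8169; 0.4378 1.1628]
AᵀP(A−BK) = [0.3365 -0.1274; -0.1274 2.3625]
P' = Q + AᵀP(A−BK) = [5.3365 2.8726; 2.8726 4.6125]
tr(P') = 9.9490


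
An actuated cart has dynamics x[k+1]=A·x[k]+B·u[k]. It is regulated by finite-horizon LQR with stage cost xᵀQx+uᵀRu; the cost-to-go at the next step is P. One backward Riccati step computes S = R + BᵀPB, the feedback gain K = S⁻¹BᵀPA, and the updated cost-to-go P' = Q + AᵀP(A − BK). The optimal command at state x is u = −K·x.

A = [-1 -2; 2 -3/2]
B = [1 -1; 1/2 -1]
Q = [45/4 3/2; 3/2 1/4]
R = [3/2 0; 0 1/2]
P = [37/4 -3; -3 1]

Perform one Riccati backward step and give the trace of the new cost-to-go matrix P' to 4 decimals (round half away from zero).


15.2515

BᵀP = [7.7500 -2.5000; -6.2500 2.0000]
S = R + BᵀPB = [3/2 0; 0 1/2] + [6.5000 -5.2500; -5.2500 4.2500] = [8.0000 -5.2500; -5.2500 4.7500]
BᵀPA = [-12.7500 -11.7500; 10.2500 9.5000]
K = S⁻¹·BᵀPA = [-0.6467 -0.5689; 1.4431 1.3713]
A−BK = [1.0898 -0.0599; 3.7665 0.1557]
AᵀP(A−BK) = [2.2126 1.6916; 1.6916 1.5389]
P' = Q + AᵀP(A−BK) = [13.4626 3.1916; 3.1916 1.7889]
tr(P') = 15.2515


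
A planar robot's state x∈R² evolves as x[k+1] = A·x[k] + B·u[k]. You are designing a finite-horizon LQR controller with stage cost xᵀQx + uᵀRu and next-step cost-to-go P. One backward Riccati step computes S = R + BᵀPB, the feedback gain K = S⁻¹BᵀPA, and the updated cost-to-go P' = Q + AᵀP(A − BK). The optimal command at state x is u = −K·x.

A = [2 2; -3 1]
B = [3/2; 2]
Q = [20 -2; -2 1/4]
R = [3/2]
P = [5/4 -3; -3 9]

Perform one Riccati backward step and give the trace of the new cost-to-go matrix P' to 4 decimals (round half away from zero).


BᵀP = [-4.1250 13.5000]
S = R + BᵀPB = [3/2] + [20.8125] = [22.3125]
BᵀPA = [-48.7500 5.2500]
K = S⁻¹·BᵀPA = [-2.1849 0.2353]
A−BK = [5.2773 1.6471; 1.3697 0.5294]
AᵀP(A−BK) = [15.4874 1.4706; 1.4706 0.7647]
P' = Q + AᵀP(A−BK) = [35.4874 -0.5294; -0.5294 1.0147]
tr(P') = 36.5021

36.5021


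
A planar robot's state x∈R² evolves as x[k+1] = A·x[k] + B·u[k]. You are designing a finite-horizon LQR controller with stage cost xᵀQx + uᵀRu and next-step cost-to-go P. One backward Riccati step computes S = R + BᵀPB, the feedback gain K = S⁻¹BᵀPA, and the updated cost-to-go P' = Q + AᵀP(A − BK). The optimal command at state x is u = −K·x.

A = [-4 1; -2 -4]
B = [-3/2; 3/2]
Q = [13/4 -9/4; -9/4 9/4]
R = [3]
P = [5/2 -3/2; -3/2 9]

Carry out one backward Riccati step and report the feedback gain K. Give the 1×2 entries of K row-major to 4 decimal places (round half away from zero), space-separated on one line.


BᵀP = [-6.0000 15.7500]
S = R + BᵀPB = [3] + [32.6250] = [35.6250]
BᵀPA = [-7.5000 -69.0000]
K = S⁻¹·BᵀPA = [-0.2105 -1.9368]
A−BK = [-4.3158 -1.9053; -1.6842 -1.0947]
AᵀP(A−BK) = [50.4211 26.4737; 26.4737 24.8579]
P' = Q + AᵀP(A−BK) = [53.6711 24.2237; 24.2237 27.1079]
tr(P') = 80.7789

-0.2105 -1.9368


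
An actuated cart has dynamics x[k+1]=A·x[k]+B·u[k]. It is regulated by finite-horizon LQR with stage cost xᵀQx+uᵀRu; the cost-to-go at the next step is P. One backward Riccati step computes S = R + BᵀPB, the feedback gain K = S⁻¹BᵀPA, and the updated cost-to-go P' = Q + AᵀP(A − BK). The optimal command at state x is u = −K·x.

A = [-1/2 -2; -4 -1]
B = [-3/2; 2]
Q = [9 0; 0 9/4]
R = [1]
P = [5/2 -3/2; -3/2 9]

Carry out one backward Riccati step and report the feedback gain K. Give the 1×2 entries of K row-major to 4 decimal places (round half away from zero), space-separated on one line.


-1.5036 -0.1308

BᵀP = [-6.7500 20.2500]
S = R + BᵀPB = [1] + [50.6250] = [51.6250]
BᵀPA = [-77.6250 -6.7500]
K = S⁻¹·BᵀPA = [-1.5036 -0.1308]
A−BK = [-2.7554 -2.1961; -0.9927 -0.7385]
AᵀP(A−BK) = [21.9056 15.6005; 15.6005 12.1174]
P' = Q + AᵀP(A−BK) = [30.9056 15.6005; 15.6005 14.3674]
tr(P') = 45.2730


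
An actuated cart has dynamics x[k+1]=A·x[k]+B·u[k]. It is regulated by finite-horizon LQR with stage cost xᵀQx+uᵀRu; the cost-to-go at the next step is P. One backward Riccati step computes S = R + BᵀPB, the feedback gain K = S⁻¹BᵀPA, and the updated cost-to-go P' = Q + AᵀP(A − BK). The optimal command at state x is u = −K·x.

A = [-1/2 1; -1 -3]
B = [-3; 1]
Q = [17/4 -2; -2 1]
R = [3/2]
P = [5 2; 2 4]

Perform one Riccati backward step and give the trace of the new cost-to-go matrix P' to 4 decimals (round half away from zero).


BᵀP = [-13.0000 -2.0000]
S = R + BᵀPB = [3/2] + [37.0000] = [38.5000]
BᵀPA = [8.5000 -7.0000]
K = S⁻¹·BᵀPA = [0.2208 -0.1818]
A−BK = [0.1623 0.4545; -1.2208 -2.8182]
AᵀP(A−BK) = [5.3734 12.0455; 12.0455 27.7273]
P' = Q + AᵀP(A−BK) = [9.6234 10.0455; 10.0455 28.7273]
tr(P') = 38.3506

38.3506


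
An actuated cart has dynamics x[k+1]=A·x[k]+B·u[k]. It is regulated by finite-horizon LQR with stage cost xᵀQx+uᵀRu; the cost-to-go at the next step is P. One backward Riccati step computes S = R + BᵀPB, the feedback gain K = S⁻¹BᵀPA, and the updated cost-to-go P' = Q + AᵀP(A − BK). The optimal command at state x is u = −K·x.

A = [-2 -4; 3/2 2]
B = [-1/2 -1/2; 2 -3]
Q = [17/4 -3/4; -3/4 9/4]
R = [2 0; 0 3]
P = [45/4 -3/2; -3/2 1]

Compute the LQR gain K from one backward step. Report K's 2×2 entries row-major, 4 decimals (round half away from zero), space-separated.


2.0317 3.8801 0.6667 1.4815

BᵀP = [-8.6250 2.7500; -1.1250 -2.2500]
S = R + BᵀPB = [2 0; 0 3] + [9.8125 -3.9375; -3.9375 7.3125] = [11.8125 -3.9375; -3.9375 10.3125]
BᵀPA = [21.3750 40.0000; -1.1250 0.0000]
K = S⁻¹·BᵀPA = [2.0317 3.8801; 0.6667 1.4815]
A−BK = [-0.6508 -1.3192; -0.5635 -1.3157]
AᵀP(A−BK) = [13.5714 26.7302; 26.7302 52.7972]
P' = Q + AᵀP(A−BK) = [17.8214 25.9802; 25.9802 55.0472]
tr(P') = 72.8686


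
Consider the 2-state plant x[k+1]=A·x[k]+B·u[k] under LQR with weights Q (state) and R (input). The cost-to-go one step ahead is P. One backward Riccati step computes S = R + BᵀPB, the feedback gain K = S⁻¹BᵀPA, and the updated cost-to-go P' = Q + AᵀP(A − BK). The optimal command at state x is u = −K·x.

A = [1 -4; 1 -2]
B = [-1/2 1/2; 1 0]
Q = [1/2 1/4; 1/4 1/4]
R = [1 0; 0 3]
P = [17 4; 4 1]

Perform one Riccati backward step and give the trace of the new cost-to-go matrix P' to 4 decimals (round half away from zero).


BᵀP = [-4.5000 -1.0000; 8.5000 2.0000]
S = R + BᵀPB = [1 0; 0 3] + [1.2500 -2.2500; -2.2500 4.2500] = [2.2500 -2.2500; -2.2500 7.2500]
BᵀPA = [-5.5000 20.0000; 10.5000 -38.0000]
K = S⁻¹·BᵀPA = [-1.4444 5.2889; 1.0000 -3.6000]
A−BK = [-0.2222 0.4444; 2.4444 -7.2889]
AᵀP(A−BK) = [7.5556 -27.1111; -27.1111 97.4222]
P' = Q + AᵀP(A−BK) = [8.0556 -26.8611; -26.8611 97.6722]
tr(P') = 105.7278

105.7278


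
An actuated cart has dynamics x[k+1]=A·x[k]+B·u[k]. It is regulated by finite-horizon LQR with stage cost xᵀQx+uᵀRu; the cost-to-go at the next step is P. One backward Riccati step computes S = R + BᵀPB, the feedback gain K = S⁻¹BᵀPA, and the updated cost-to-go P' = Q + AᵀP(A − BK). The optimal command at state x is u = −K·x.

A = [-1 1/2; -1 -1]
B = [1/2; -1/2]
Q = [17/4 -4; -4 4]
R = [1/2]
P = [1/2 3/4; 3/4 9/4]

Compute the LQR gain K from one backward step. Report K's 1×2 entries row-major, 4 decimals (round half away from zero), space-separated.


1.0769 0.8462

BᵀP = [-0.1250 -0.7500]
S = R + BᵀPB = [1/2] + [0.3125] = [0.8125]
BᵀPA = [0.8750 0.6875]
K = S⁻¹·BᵀPA = [1.0769 0.8462]
A−BK = [-1.5385 0.0769; -0.4615 -0.5769]
AᵀP(A−BK) = [3.3077 1.6346; 1.6346 1.0433]
P' = Q + AᵀP(A−BK) = [7.5577 -2.3654; -2.3654 5.0433]
tr(P') = 12.6010


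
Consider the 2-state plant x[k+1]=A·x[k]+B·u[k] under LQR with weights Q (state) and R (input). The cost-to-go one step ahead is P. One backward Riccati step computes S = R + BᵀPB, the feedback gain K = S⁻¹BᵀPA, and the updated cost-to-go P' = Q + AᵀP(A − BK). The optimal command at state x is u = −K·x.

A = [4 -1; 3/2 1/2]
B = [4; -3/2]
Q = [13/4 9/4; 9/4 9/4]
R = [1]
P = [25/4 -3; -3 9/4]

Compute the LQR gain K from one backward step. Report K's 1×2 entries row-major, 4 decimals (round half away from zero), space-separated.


BᵀP = [29.5000 -15.3750]
S = R + BᵀPB = [1] + [141.0625] = [142.0625]
BᵀPA = [94.9375 -37.1875]
K = S⁻¹·BᵀPA = [0.6683 -0.2618]
A−BK = [1.3269 0.0471; 2.5024 0.1073]
AᵀP(A−BK) = [5.6177 0.0392; 0.0392 0.0780]
P' = Q + AᵀP(A−BK) = [8.8677 2.2892; 2.2892 2.3280]
tr(P') = 11.1957

0.6683 -0.2618


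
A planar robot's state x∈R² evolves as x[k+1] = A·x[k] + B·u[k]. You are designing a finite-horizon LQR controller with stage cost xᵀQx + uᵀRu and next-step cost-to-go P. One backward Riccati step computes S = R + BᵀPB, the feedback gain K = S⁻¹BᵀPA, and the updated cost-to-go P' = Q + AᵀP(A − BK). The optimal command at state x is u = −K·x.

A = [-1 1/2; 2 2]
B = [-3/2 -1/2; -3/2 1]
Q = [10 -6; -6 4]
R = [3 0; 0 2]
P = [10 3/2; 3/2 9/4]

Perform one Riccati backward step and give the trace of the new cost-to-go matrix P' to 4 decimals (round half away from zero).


21.0996

BᵀP = [-17.2500 -5.6250; -3.5000 1.5000]
S = R + BᵀPB = [3 0; 0 2] + [34.3125 3.0000; 3.0000 3.2500] = [37.3125 3.0000; 3.0000 5.2500]
BᵀPA = [6.0000 -19.8750; 6.5000 1.2500]
K = S⁻¹·BᵀPA = [0.0642 -0.5784; 1.2014 0.5686]
A−BK = [-0.3030 -0.0833; 0.8949 0.5638]
AᵀP(A−BK) = [4.8056 2.2744; 2.2744 2.2940]
P' = Q + AᵀP(A−BK) = [14.8056 -3.7256; -3.7256 6.2940]
tr(P') = 21.0996


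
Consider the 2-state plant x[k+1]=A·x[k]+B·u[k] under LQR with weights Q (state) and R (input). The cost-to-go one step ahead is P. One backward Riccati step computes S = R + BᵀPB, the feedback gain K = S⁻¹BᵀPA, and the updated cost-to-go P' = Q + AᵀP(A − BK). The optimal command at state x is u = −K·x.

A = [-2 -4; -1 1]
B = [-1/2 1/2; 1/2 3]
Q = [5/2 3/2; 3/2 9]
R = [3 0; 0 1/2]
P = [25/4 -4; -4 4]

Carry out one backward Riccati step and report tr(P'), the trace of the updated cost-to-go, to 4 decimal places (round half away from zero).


BᵀP = [-5.1250 4.0000; -8.8750 10.0000]
S = R + BᵀPB = [3 0; 0 1/2] + [4.5625 9.4375; 9.4375 25.5625] = [7.5625 9.4375; 9.4375 26.0625]
BᵀPA = [6.2500 24.5000; 7.7500 45.5000]
K = S⁻¹·BᵀPA = [0.8308 1.9358; -0.0035 1.0448]
A−BK = [-1.5829 -3.5545; -1.4050 -3.1024]
AᵀP(A−BK) = [7.8345 17.8039; 17.8039 41.0333]
P' = Q + AᵀP(A−BK) = [10.3345 19.3039; 19.3039 50.0333]
tr(P') = 60.3678

60.3678


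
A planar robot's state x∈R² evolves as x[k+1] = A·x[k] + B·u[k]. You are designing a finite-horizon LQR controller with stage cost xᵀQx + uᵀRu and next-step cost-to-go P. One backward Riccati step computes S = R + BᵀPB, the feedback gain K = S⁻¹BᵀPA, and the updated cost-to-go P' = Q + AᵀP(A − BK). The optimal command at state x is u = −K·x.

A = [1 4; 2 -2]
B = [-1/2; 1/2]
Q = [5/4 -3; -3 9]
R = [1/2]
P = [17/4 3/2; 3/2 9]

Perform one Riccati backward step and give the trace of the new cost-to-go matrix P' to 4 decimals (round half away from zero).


69.0663

BᵀP = [-1.3750 3.7500]
S = R + BᵀPB = [1/2] + [2.5625] = [3.0625]
BᵀPA = [6.1250 -13.0000]
K = S⁻¹·BᵀPA = [2.0000 -4.2449]
A−BK = [2.0000 1.8776; 1.0000 0.1224]
AᵀP(A−BK) = [34.0000 16.0000; 16.0000 24.8163]
P' = Q + AᵀP(A−BK) = [35.2500 13.0000; 13.0000 33.8163]
tr(P') = 69.0663


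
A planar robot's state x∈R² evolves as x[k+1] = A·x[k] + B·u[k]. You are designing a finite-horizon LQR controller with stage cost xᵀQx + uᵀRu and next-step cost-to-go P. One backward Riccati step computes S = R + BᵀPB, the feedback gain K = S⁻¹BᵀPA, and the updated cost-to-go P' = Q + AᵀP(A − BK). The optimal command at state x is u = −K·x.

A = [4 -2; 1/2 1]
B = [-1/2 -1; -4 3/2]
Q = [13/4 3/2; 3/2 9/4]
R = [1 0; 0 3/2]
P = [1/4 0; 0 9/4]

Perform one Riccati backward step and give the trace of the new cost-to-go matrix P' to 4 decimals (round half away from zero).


9.6849

BᵀP = [-0.1250 -9.0000; -0.2500 3.3750]
S = R + BᵀPB = [1 0; 0 3/2] + [36.0625 -13.3750; -13.3750 5.3125] = [37.0625 -13.3750; -13.3750 6.8125]
BᵀPA = [-5.0000 -8.7500; 0.6875 3.8750]
K = S⁻¹·BᵀPA = [-0.3379 -0.1057; -0.5624 0.3612]
A−BK = [3.2686 -1.6916; -0.0079 0.0352]
AᵀP(A−BK) = [3.2598 -1.6520; -1.6520 0.9251]
P' = Q + AᵀP(A−BK) = [6.5098 -0.1520; -0.1520 3.1751]
tr(P') = 9.6849


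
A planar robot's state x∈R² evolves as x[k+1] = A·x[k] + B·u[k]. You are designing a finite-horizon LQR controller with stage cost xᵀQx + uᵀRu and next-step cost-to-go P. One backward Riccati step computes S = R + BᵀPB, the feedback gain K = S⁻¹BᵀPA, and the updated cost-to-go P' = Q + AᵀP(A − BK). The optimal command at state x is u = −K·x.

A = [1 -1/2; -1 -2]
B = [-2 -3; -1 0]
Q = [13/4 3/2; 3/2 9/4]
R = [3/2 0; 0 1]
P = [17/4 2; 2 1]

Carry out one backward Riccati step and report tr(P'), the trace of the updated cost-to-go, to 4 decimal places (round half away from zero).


5.9322

BᵀP = [-10.5000 -5.0000; -12.7500 -6.0000]
S = R + BᵀPB = [3/2 0; 0 1] + [26.0000 31.5000; 31.5000 38.2500] = [27.5000 31.5000; 31.5000 39.2500]
BᵀPA = [-5.5000 15.2500; -6.7500 18.3750]
K = S⁻¹·BᵀPA = [-0.0373 0.2267; -0.1420 0.2862]
A−BK = [0.4993 0.8121; -1.0373 -1.7733]
AᵀP(A−BK) = [0.0861 0.0538; 0.0538 0.3461]
P' = Q + AᵀP(A−BK) = [3.3361 1.5538; 1.5538 2.5961]
tr(P') = 5.9322


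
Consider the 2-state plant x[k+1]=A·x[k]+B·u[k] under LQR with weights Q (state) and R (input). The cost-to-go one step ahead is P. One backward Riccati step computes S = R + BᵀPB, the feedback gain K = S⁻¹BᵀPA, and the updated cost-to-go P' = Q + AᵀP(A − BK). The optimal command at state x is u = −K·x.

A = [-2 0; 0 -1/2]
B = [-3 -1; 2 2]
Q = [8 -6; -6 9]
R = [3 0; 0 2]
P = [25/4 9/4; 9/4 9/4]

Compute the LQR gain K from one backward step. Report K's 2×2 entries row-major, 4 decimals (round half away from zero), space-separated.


BᵀP = [-14.2500 -2.2500; -1.7500 2.2500]
S = R + BᵀPB = [3 0; 0 2] + [38.2500 9.7500; 9.7500 6.2500] = [41.2500 9.7500; 9.7500 8.2500]
BᵀPA = [28.5000 1.1250; 3.5000 -1.1250]
K = S⁻¹·BᵀPA = [0.8196 0.0826; -0.5443 -0.2339]
A−BK = [-0.0856 0.0138; -0.5505 -0.1972]
AᵀP(A−BK) = [3.5474 0.7156; 0.7156 0.2064]
P' = Q + AᵀP(A−BK) = [11.5474 -5.2844; -5.2844 9.2064]
tr(P') = 20.7538

0.8196 0.0826 -0.5443 -0.2339


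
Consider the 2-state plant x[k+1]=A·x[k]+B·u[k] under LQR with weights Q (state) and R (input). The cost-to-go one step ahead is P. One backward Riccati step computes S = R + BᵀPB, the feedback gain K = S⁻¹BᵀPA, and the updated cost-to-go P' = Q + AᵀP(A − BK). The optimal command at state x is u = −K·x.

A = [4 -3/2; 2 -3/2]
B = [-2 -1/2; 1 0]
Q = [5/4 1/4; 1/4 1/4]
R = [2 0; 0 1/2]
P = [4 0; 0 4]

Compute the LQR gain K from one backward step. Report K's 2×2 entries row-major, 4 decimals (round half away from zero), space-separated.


BᵀP = [-8.0000 4.0000; -2.0000 0.0000]
S = R + BᵀPB = [2 0; 0 1/2] + [20.0000 4.0000; 4.0000 1.0000] = [22.0000 4.0000; 4.0000 1.5000]
BᵀPA = [-24.0000 6.0000; -8.0000 3.0000]
K = S⁻¹·BᵀPA = [-0.2353 -0.1765; -4.7059 2.4706]
A−BK = [1.1765 -0.6176; 2.2353 -1.3235]
AᵀP(A−BK) = [36.7059 -20.4706; -20.4706 11.6471]
P' = Q + AᵀP(A−BK) = [37.9559 -20.2206; -20.2206 11.8971]
tr(P') = 49.8529

-0.2353 -0.1765 -4.7059 2.4706
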